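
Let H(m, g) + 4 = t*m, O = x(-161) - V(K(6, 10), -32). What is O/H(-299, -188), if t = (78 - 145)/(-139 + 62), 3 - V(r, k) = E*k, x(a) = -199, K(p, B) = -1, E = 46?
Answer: 128898/20341 ≈ 6.3369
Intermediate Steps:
V(r, k) = 3 - 46*k
t = 67/77 (t = -67/(-77) = -67*(-1/77) = 67/77 ≈ 0.87013)
O = -1674 (O = -199 - (3 - 46*(-32)) = -199 - (3 + 1472) = -199 - 1*1475 = -199 - 1475 = -1674)
H(m, g) = -4 + 67*m/77
O/H(-299, -188) = -1674/(-4 + (67/77)*(-299)) = -1674/(-4 - 20033/77) = -1674/(-20341/77) = -1674*(-77/20341) = 128898/20341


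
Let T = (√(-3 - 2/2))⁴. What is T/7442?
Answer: 8/3721 ≈ 0.0021500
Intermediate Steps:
T = 16 (T = (√(-3 - 2*½))⁴ = (√(-3 - 1))⁴ = (√(-4))⁴ = (2*I)⁴ = 16)
T/7442 = 16/7442 = 16*(1/7442) = 8/3721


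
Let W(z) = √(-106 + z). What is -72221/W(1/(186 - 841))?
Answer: 72221*I*√45477305/69431 ≈ 7014.7*I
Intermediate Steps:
-72221/W(1/(186 - 841)) = -72221/√(-106 + 1/(186 - 841)) = -72221/√(-106 + 1/(-655)) = -72221/√(-106 - 1/655) = -72221*(-I*√45477305/69431) = -(-72221)*I*√45477305/69431 = 72221*I*√45477305/69431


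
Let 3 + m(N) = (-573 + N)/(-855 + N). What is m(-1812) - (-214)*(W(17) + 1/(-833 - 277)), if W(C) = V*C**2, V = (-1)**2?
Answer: 30513373087/493395 ≈ 61844.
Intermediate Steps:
V = 1
m(N) = -3 + (-573 + N)/(-855 + N)
W(C) = C**2 (W(C) = 1*C**2 = C**2)
m(-1812) - (-214)*(W(17) + 1/(-833 - 277)) = 2*(996 - 1*(-1812))/(-855 - 1812) - (-214)*(17**2 + 1/(-833 - 277)) = 2*(996 + 1812)/(-2667) - (-214)*(289 + 1/(-1110)) = 2*(-1/2667)*2808 - (-214)*(289 - 1/1110) = -1872/889 - (-214)*320789/1110 = -1872/889 - 1*(-34324423/555) = -1872/889 + 34324423/555 = 30513373087/493395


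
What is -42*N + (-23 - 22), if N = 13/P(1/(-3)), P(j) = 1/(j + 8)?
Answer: -4231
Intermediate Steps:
P(j) = 1/(8 + j)
N = 299/3 (N = 13/(1/(8 + 1/(-3))) = 13/(1/(8 - ⅓)) = 13/(1/(23/3)) = 13/(3/23) = 13*(23/3) = 299/3 ≈ 99.667)
-42*N + (-23 - 22) = -42*299/3 + (-23 - 22) = -4186 - 45 = -4231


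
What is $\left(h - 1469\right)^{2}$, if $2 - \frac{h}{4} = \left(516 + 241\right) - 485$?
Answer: $6497401$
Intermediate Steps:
$h = -1080$ ($h = 8 - 4 \left(\left(516 + 241\right) - 485\right) = 8 - 4 \left(757 - 485\right) = 8 - 1088 = -1080$)
$\left(h - 1469\right)^{2} = \left(-1080 - 1469\right)^{2} = \left(-2549\right)^{2} = 6497401$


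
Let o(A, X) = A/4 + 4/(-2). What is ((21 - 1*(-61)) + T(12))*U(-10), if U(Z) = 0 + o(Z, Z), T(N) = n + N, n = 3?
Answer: -873/2 ≈ -436.50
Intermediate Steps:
T(N) = 3 + N
o(A, X) = -2 + A/4 (o(A, X) = A*(1/4) + 4*(-1/2) = A/4 - 2 = -2 + A/4)
U(Z) = -2 + Z/4 (U(Z) = 0 + (-2 + Z/4) = -2 + Z/4)
((21 - 1*(-61)) + T(12))*U(-10) = ((21 - 1*(-61)) + (3 + 12))*(-2 + (1/4)*(-10)) = ((21 + 61) + 15)*(-2 - 5/2) = (82 + 15)*(-9/2) = 97*(-9/2) = -873/2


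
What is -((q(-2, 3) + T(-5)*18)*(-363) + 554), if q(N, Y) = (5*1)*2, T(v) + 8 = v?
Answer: -81866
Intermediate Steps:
T(v) = -8 + v
q(N, Y) = 10 (q(N, Y) = 5*2 = 10)
-((q(-2, 3) + T(-5)*18)*(-363) + 554) = -((10 + (-8 - 5)*18)*(-363) + 554) = -((10 - 13*18)*(-363) + 554) = -((10 - 234)*(-363) + 554) = -(-224*(-363) + 554) = -(81312 + 554) = -1*81866 = -81866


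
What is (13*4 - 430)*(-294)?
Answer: 111132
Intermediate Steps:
(13*4 - 430)*(-294) = (52 - 430)*(-294) = -378*(-294) = 111132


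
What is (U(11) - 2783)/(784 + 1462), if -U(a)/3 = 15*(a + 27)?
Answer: -4493/2246 ≈ -2.0004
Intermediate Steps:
U(a) = -1215 - 45*a (U(a) = -45*(a + 27) = -45*(27 + a) = -3*(405 + 15*a) = -1215 - 45*a)
(U(11) - 2783)/(784 + 1462) = ((-1215 - 45*11) - 2783)/(784 + 1462) = ((-1215 - 495) - 2783)/2246 = (-1710 - 2783)*(1/2246) = -4493*1/2246 = -4493/2246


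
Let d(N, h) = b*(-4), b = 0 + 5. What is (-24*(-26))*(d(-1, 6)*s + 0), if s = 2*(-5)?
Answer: 124800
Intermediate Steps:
b = 5
s = -10
d(N, h) = -20 (d(N, h) = 5*(-4) = -20)
(-24*(-26))*(d(-1, 6)*s + 0) = (-24*(-26))*(-20*(-10) + 0) = 624*(200 + 0) = 624*200 = 124800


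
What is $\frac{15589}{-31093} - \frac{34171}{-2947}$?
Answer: $\frac{59796360}{5390063} \approx 11.094$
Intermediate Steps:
$\frac{15589}{-31093} - \frac{34171}{-2947} = 15589 \left(- \frac{1}{31093}\right) - - \frac{34171}{2947} = - \frac{917}{1829} + \frac{34171}{2947} = \frac{59796360}{5390063}$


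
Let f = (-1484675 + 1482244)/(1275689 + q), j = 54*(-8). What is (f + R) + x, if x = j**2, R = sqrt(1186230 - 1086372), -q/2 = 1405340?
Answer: 286466162815/1534991 + sqrt(99858) ≈ 1.8694e+5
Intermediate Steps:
j = -432
q = -2810680 (q = -2*1405340 = -2810680)
R = sqrt(99858) ≈ 316.00
x = 186624 (x = (-432)**2 = 186624)
f = 2431/1534991 (f = (-1484675 + 1482244)/(1275689 - 2810680) = -2431/(-1534991) = -2431*(-1/1534991) = 2431/1534991 ≈ 0.0015837)
(f + R) + x = (2431/1534991 + sqrt(99858)) + 186624 = 286466162815/1534991 + sqrt(99858)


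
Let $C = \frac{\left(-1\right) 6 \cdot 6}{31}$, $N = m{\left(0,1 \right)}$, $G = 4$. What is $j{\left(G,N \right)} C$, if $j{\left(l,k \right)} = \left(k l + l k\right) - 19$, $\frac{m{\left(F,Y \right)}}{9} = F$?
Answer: $\frac{684}{31} \approx 22.065$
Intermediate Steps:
$m{\left(F,Y \right)} = 9 F$
$N = 0$ ($N = 9 \cdot 0 = 0$)
$j{\left(l,k \right)} = -19 + 2 k l$ ($j{\left(l,k \right)} = \left(k l + k l\right) - 19 = 2 k l - 19 = -19 + 2 k l$)
$C = - \frac{36}{31}$ ($C = \left(-6\right) 6 \cdot \frac{1}{31} = \left(-36\right) \frac{1}{31} = - \frac{36}{31} \approx -1.1613$)
$j{\left(G,N \right)} C = \left(-19 + 2 \cdot 0 \cdot 4\right) \left(- \frac{36}{31}\right) = \left(-19 + 0\right) \left(- \frac{36}{31}\right) = \left(-19\right) \left(- \frac{36}{31}\right) = \frac{684}{31}$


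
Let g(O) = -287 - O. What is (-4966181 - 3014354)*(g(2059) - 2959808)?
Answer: 23639573672390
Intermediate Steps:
(-4966181 - 3014354)*(g(2059) - 2959808) = (-4966181 - 3014354)*((-287 - 1*2059) - 2959808) = -7980535*((-287 - 2059) - 2959808) = -7980535*(-2346 - 2959808) = -7980535*(-2962154) = 23639573672390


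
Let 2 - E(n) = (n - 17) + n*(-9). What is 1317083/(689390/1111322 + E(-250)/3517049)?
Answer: 2573958137918357287/1211208440614 ≈ 2.1251e+6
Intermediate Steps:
E(n) = 19 + 8*n (E(n) = 2 - ((n - 17) + n*(-9)) = 2 - ((-17 + n) - 9*n) = 2 - (-17 - 8*n) = 2 + (17 + 8*n) = 19 + 8*n)
1317083/(689390/1111322 + E(-250)/3517049) = 1317083/(689390/1111322 + (19 + 8*(-250))/3517049) = 1317083/(689390*(1/1111322) + (19 - 2000)*(1/3517049)) = 1317083/(344695/555661 - 1981*1/3517049) = 1317083/(344695/555661 - 1981/3517049) = 1317083/(1211208440614/1954286964389) = 1317083*(1954286964389/1211208440614) = 2573958137918357287/1211208440614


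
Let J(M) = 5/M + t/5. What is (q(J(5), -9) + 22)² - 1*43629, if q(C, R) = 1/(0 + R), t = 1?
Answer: -3495140/81 ≈ -43150.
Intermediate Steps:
J(M) = ⅕ + 5/M (J(M) = 5/M + 1/5 = 5/M + 1*(⅕) = 5/M + ⅕ = ⅕ + 5/M)
q(C, R) = 1/R
(q(J(5), -9) + 22)² - 1*43629 = (1/(-9) + 22)² - 1*43629 = (-⅑ + 22)² - 43629 = (197/9)² - 43629 = 38809/81 - 43629 = -3495140/81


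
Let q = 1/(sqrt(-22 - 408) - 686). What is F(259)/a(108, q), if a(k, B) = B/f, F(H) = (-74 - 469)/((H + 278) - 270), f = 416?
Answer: 51653056/89 - 75296*I*sqrt(430)/89 ≈ 5.8037e+5 - 17544.0*I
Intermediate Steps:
F(H) = -543/(8 + H) (F(H) = -543/((278 + H) - 270) = -543/(8 + H))
q = 1/(-686 + I*sqrt(430)) (q = 1/(sqrt(-430) - 686) = 1/(I*sqrt(430) - 686) = 1/(-686 + I*sqrt(430)) ≈ -0.0014564 - 4.4024e-5*I)
a(k, B) = B/416
F(259)/a(108, q) = (-543/(8 + 259))/(((-343/235513 - I*sqrt(430)/471026)/416)) = (-543/267)/(-343/97973408 - I*sqrt(430)/195946816) = (-543*1/267)/(-343/97973408 - I*sqrt(430)/195946816) = -181/(89*(-343/97973408 - I*sqrt(430)/195946816))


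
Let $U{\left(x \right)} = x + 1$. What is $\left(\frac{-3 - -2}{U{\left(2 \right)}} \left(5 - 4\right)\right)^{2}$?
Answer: $\frac{1}{9} \approx 0.11111$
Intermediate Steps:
$U{\left(x \right)} = 1 + x$
$\left(\frac{-3 - -2}{U{\left(2 \right)}} \left(5 - 4\right)\right)^{2} = \left(\frac{-3 - -2}{1 + 2} \left(5 - 4\right)\right)^{2} = \left(\frac{-3 + 2}{3} \cdot 1\right)^{2} = \left(\left(-1\right) \frac{1}{3} \cdot 1\right)^{2} = \left(\left(- \frac{1}{3}\right) 1\right)^{2} = \left(- \frac{1}{3}\right)^{2} = \frac{1}{9}$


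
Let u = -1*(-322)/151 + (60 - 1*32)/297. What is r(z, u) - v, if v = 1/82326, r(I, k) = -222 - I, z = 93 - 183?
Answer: -10867033/82326 ≈ -132.00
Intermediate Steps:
u = 99862/44847 (u = 322*(1/151) + (60 - 32)*(1/297) = 322/151 + 28*(1/297) = 322/151 + 28/297 = 99862/44847 ≈ 2.2267)
z = -90
v = 1/82326 ≈ 1.2147e-5
r(z, u) - v = (-222 - 1*(-90)) - 1*1/82326 = (-222 + 90) - 1/82326 = -132 - 1/82326 = -10867033/82326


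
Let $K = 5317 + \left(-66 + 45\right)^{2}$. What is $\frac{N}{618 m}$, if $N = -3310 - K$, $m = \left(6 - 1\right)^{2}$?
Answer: $- \frac{4534}{7725} \approx -0.58693$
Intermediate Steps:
$m = 25$ ($m = 5^{2} = 25$)
$K = 5758$ ($K = 5317 + \left(-21\right)^{2} = 5317 + 441 = 5758$)
$N = -9068$ ($N = -3310 - 5758 = -9068$)
$\frac{N}{618 m} = - \frac{9068}{618 \cdot 25} = - \frac{9068}{15450} = \left(-9068\right) \frac{1}{15450} = - \frac{4534}{7725}$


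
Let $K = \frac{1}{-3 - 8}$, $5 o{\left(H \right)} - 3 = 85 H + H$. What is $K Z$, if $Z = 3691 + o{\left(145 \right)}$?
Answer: $- \frac{30928}{55} \approx -562.33$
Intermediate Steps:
$o{\left(H \right)} = \frac{3}{5} + \frac{86 H}{5}$ ($o{\left(H \right)} = \frac{3}{5} + \frac{85 H + H}{5} = \frac{3}{5} + \frac{86 H}{5}$)
$Z = \frac{30928}{5}$ ($Z = 3691 + \left(\frac{3}{5} + \frac{86}{5} \cdot 145\right) = 3691 + \left(\frac{3}{5} + 2494\right) = 3691 + \frac{12473}{5} = \frac{30928}{5} \approx 6185.6$)
$K = - \frac{1}{11}$ ($K = \frac{1}{-11} = - \frac{1}{11} \approx -0.090909$)
$K Z = \left(- \frac{1}{11}\right) \frac{30928}{5} = - \frac{30928}{55}$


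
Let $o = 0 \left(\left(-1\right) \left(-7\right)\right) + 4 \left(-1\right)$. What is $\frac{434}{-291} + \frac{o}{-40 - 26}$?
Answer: $- \frac{4580}{3201} \approx -1.4308$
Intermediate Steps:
$o = -4$ ($o = 0 \cdot 7 - 4 = 0 - 4 = -4$)
$\frac{434}{-291} + \frac{o}{-40 - 26} = \frac{434}{-291} - \frac{4}{-40 - 26} = 434 \left(- \frac{1}{291}\right) - \frac{4}{-40 - 26} = - \frac{434}{291} - \frac{4}{-66} = - \frac{434}{291} - - \frac{2}{33} = - \frac{434}{291} + \frac{2}{33} = - \frac{4580}{3201}$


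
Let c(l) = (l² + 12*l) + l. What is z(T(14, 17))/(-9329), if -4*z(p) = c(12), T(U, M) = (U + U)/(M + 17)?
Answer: 75/9329 ≈ 0.0080394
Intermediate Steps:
c(l) = l² + 13*l
T(U, M) = 2*U/(17 + M) (T(U, M) = (2*U)/(17 + M) = 2*U/(17 + M))
z(p) = -75 (z(p) = -3*(13 + 12) = -3*25 = -¼*300 = -75)
z(T(14, 17))/(-9329) = -75/(-9329) = -75*(-1/9329) = 75/9329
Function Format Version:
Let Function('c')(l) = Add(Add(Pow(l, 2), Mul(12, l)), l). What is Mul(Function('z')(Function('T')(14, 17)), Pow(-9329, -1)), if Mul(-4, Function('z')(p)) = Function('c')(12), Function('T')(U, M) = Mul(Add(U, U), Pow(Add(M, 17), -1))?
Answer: Rational(75, 9329) ≈ 0.0080394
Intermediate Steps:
Function('c')(l) = Add(Pow(l, 2), Mul(13, l))
Function('T')(U, M) = Mul(2, U, Pow(Add(17, M), -1)) (Function('T')(U, M) = Mul(Mul(2, U), Pow(Add(17, M), -1)) = Mul(2, U, Pow(Add(17, M), -1)))
Function('z')(p) = -75 (Function('z')(p) = Mul(Rational(-1, 4), Mul(12, Add(13, 12))) = Mul(Rational(-1, 4), Mul(12, 25)) = Mul(Rational(-1, 4), 300) = -75)
Mul(Function('z')(Function('T')(14, 17)), Pow(-9329, -1)) = Mul(-75, Pow(-9329, -1)) = Mul(-75, Rational(-1, 9329)) = Rational(75, 9329)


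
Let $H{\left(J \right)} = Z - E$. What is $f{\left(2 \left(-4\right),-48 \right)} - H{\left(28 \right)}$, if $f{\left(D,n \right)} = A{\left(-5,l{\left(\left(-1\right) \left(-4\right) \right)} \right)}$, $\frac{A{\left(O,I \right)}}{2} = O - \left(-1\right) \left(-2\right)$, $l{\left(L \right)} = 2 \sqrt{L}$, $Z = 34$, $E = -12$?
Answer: $-60$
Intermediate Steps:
$A{\left(O,I \right)} = -4 + 2 O$ ($A{\left(O,I \right)} = 2 \left(O - \left(-1\right) \left(-2\right)\right) = 2 \left(O - 2\right) = 2 \left(-2 + O\right) = -4 + 2 O$)
$f{\left(D,n \right)} = -14$ ($f{\left(D,n \right)} = -4 + 2 \left(-5\right) = -4 - 10 = -14$)
$H{\left(J \right)} = 46$ ($H{\left(J \right)} = 34 - -12 = 34 + 12 = 46$)
$f{\left(2 \left(-4\right),-48 \right)} - H{\left(28 \right)} = -14 - 46 = -60$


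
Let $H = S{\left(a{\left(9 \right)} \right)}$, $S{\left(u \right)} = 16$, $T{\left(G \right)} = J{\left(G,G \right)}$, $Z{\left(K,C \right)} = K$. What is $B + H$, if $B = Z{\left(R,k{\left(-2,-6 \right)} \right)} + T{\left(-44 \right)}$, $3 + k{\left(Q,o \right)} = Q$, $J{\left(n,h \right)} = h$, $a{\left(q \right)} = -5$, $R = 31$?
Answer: $3$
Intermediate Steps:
$k{\left(Q,o \right)} = -3 + Q$
$T{\left(G \right)} = G$
$H = 16$
$B = -13$ ($B = 31 - 44 = -13$)
$B + H = -13 + 16 = 3$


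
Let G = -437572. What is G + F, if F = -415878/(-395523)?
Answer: -57689791426/131841 ≈ -4.3757e+5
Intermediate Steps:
F = 138626/131841 (F = -415878*(-1/395523) = 138626/131841 ≈ 1.0515)
G + F = -437572 + 138626/131841 = -57689791426/131841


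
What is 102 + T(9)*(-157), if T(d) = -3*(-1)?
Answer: -369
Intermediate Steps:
T(d) = 3
102 + T(9)*(-157) = 102 + 3*(-157) = 102 - 471 = -369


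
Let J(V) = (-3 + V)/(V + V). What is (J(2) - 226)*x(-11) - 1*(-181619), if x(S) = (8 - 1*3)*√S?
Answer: 181619 - 4525*I*√11/4 ≈ 1.8162e+5 - 3751.9*I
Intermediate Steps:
J(V) = (-3 + V)/(2*V) (J(V) = (-3 + V)/((2*V)) = (-3 + V)*(1/(2*V)) = (-3 + V)/(2*V))
x(S) = 5*√S (x(S) = (8 - 3)*√S = 5*√S)
(J(2) - 226)*x(-11) - 1*(-181619) = ((½)*(-3 + 2)/2 - 226)*(5*√(-11)) - 1*(-181619) = ((½)*(½)*(-1) - 226)*(5*(I*√11)) + 181619 = (-¼ - 226)*(5*I*√11) + 181619 = -4525*I*√11/4 + 181619 = 181619 - 4525*I*√11/4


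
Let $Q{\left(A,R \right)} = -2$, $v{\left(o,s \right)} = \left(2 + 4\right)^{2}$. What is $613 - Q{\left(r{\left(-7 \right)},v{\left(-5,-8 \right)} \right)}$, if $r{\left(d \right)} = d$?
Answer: $615$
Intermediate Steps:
$v{\left(o,s \right)} = 36$ ($v{\left(o,s \right)} = 6^{2} = 36$)
$613 - Q{\left(r{\left(-7 \right)},v{\left(-5,-8 \right)} \right)} = 613 - -2 = 613 + 2 = 615$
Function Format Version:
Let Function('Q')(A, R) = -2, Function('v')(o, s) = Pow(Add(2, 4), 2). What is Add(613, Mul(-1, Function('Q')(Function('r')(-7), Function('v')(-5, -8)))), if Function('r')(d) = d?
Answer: 615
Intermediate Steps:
Function('v')(o, s) = 36 (Function('v')(o, s) = Pow(6, 2) = 36)
Add(613, Mul(-1, Function('Q')(Function('r')(-7), Function('v')(-5, -8)))) = Add(613, Mul(-1, -2)) = Add(613, 2) = 615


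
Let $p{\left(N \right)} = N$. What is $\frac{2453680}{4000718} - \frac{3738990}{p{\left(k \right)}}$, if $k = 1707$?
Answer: $- \frac{2492409360510}{1138204271} \approx -2189.8$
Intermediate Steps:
$\frac{2453680}{4000718} - \frac{3738990}{p{\left(k \right)}} = \frac{2453680}{4000718} - \frac{3738990}{1707} = 2453680 \cdot \frac{1}{4000718} - \frac{1246330}{569} = \frac{1226840}{2000359} - \frac{1246330}{569} = - \frac{2492409360510}{1138204271}$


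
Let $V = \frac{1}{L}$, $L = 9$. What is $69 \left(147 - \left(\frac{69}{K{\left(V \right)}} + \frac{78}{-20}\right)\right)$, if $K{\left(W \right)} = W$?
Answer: $- \frac{324369}{10} \approx -32437.0$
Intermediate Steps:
$V = \frac{1}{9} \approx 0.11111$
$69 \left(147 - \left(\frac{69}{K{\left(V \right)}} + \frac{78}{-20}\right)\right) = 69 \left(147 - \left(69 \frac{1}{\frac{1}{9}} + \frac{78}{-20}\right)\right) = 69 \left(147 - \left(69 \cdot 9 + 78 \left(- \frac{1}{20}\right)\right)\right) = 69 \left(147 - \left(621 - \frac{39}{10}\right)\right) = 69 \left(147 - \frac{6171}{10}\right) = 69 \left(- \frac{4701}{10}\right) = - \frac{324369}{10}$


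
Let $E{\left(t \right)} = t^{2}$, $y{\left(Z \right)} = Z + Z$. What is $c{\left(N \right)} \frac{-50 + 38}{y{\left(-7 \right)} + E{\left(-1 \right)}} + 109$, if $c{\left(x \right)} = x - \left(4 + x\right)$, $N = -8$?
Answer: $\frac{1369}{13} \approx 105.31$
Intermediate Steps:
$y{\left(Z \right)} = 2 Z$
$c{\left(x \right)} = -4$
$c{\left(N \right)} \frac{-50 + 38}{y{\left(-7 \right)} + E{\left(-1 \right)}} + 109 = - 4 \frac{-50 + 38}{2 \left(-7\right) + \left(-1\right)^{2}} + 109 = - 4 \left(- \frac{12}{-14 + 1}\right) + 109 = - 4 \left(- \frac{12}{-13}\right) + 109 = - 4 \left(\left(-12\right) \left(- \frac{1}{13}\right)\right) + 109 = \left(-4\right) \frac{12}{13} + 109 = - \frac{48}{13} + 109 = \frac{1369}{13}$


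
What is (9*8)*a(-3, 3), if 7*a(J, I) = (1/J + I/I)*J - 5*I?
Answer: -1224/7 ≈ -174.86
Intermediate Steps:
a(J, I) = -5*I/7 + J*(1 + 1/J)/7 (a(J, I) = ((1/J + I/I)*J - 5*I)/7 = ((1/J + 1)*J - 5*I)/7 = ((1 + 1/J)*J - 5*I)/7 = (J*(1 + 1/J) - 5*I)/7 = (-5*I + J*(1 + 1/J))/7 = -5*I/7 + J*(1 + 1/J)/7)
(9*8)*a(-3, 3) = (9*8)*(⅐ - 5/7*3 + (⅐)*(-3)) = 72*(⅐ - 15/7 - 3/7) = 72*(-17/7) = -1224/7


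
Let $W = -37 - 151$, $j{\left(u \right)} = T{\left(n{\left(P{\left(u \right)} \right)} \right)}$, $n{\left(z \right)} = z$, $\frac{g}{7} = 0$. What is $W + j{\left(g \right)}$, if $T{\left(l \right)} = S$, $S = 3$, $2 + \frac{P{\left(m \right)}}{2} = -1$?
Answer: $-185$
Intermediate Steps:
$g = 0$ ($g = 7 \cdot 0 = 0$)
$P{\left(m \right)} = -6$ ($P{\left(m \right)} = -4 + 2 \left(-1\right) = -4 - 2 = -6$)
$T{\left(l \right)} = 3$
$j{\left(u \right)} = 3$
$W = -188$ ($W = -37 - 151 = -188$)
$W + j{\left(g \right)} = -188 + 3 = -185$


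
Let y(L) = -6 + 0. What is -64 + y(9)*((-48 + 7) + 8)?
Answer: 134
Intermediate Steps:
y(L) = -6
-64 + y(9)*((-48 + 7) + 8) = -64 - 6*((-48 + 7) + 8) = -64 - 6*(-41 + 8) = -64 - 6*(-33) = -64 + 198 = 134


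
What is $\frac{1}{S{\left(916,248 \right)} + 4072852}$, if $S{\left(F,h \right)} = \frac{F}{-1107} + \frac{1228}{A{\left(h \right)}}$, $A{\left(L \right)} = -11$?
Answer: $\frac{12177}{49593749332} \approx 2.4553 \cdot 10^{-7}$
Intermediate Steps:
$S{\left(F,h \right)} = - \frac{1228}{11} - \frac{F}{1107}$ ($S{\left(F,h \right)} = \frac{F}{-1107} + \frac{1228}{-11} = F \left(- \frac{1}{1107}\right) + 1228 \left(- \frac{1}{11}\right) = - \frac{F}{1107} - \frac{1228}{11} = - \frac{1228}{11} - \frac{F}{1107}$)
$\frac{1}{S{\left(916,248 \right)} + 4072852} = \frac{1}{\left(- \frac{1228}{11} - \frac{916}{1107}\right) + 4072852} = \frac{1}{- \frac{1369472}{12177} + 4072852} = \frac{1}{\frac{49593749332}{12177}} = \frac{12177}{49593749332}$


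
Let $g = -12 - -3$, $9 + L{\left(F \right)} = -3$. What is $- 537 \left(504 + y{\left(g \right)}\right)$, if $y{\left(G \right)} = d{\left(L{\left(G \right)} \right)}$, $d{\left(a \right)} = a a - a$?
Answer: $-354420$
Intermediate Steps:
$L{\left(F \right)} = -12$ ($L{\left(F \right)} = -9 - 3 = -12$)
$g = -9$ ($g = -12 + 3 = -9$)
$d{\left(a \right)} = a^{2} - a$
$y{\left(G \right)} = 156$ ($y{\left(G \right)} = - 12 \left(-1 - 12\right) = \left(-12\right) \left(-13\right) = 156$)
$- 537 \left(504 + y{\left(g \right)}\right) = - 537 \left(504 + 156\right) = \left(-537\right) 660 = -354420$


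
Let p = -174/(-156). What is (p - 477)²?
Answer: 153091129/676 ≈ 2.2647e+5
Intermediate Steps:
p = 29/26 (p = -174*(-1/156) = 29/26 ≈ 1.1154)
(p - 477)² = (29/26 - 477)² = (-12373/26)² = 153091129/676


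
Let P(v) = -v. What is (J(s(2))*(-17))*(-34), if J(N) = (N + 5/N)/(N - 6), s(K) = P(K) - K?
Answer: 6069/20 ≈ 303.45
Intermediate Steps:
s(K) = -2*K (s(K) = -K - K = -2*K)
J(N) = (N + 5/N)/(-6 + N)
(J(s(2))*(-17))*(-34) = (((5 + (-2*2)**2)/(((-2*2))*(-6 - 2*2)))*(-17))*(-34) = (((5 + (-4)**2)/((-4)*(-6 - 4)))*(-17))*(-34) = (-1/4*(5 + 16)/(-10)*(-17))*(-34) = (-1/4*(-1/10)*21*(-17))*(-34) = ((21/40)*(-17))*(-34) = -357/40*(-34) = 6069/20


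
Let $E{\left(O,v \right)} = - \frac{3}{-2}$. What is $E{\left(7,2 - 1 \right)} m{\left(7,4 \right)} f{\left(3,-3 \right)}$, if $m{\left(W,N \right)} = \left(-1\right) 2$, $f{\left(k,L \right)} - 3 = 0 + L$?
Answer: $0$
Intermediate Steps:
$E{\left(O,v \right)} = \frac{3}{2}$ ($E{\left(O,v \right)} = \left(-3\right) \left(- \frac{1}{2}\right) = \frac{3}{2}$)
$f{\left(k,L \right)} = 3 + L$ ($f{\left(k,L \right)} = 3 + \left(0 + L\right) = 3 + L$)
$m{\left(W,N \right)} = -2$
$E{\left(7,2 - 1 \right)} m{\left(7,4 \right)} f{\left(3,-3 \right)} = \frac{3}{2} \left(-2\right) \left(3 - 3\right) = \left(-3\right) 0 = 0$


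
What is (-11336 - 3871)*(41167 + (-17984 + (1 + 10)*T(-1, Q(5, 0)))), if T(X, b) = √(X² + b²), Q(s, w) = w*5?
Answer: -352711158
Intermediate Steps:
Q(s, w) = 5*w
(-11336 - 3871)*(41167 + (-17984 + (1 + 10)*T(-1, Q(5, 0)))) = (-11336 - 3871)*(41167 + (-17984 + (1 + 10)*√((-1)² + (5*0)²))) = -15207*(41167 + (-17984 + 11*√(1 + 0²))) = -15207*(41167 + (-17984 + 11*√(1 + 0))) = -15207*(41167 + (-17984 + 11*√1)) = -15207*(41167 + (-17984 + 11*1)) = -15207*(41167 + (-17984 + 11)) = -15207*(41167 - 17973) = -15207*23194 = -352711158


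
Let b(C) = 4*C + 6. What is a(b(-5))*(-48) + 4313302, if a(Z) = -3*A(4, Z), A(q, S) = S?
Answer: 4311286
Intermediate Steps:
b(C) = 6 + 4*C
a(Z) = -3*Z
a(b(-5))*(-48) + 4313302 = -3*(6 + 4*(-5))*(-48) + 4313302 = -3*(6 - 20)*(-48) + 4313302 = -3*(-14)*(-48) + 4313302 = 42*(-48) + 4313302 = -2016 + 4313302 = 4311286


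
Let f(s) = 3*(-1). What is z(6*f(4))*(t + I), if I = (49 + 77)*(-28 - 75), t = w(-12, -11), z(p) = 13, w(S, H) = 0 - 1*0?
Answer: -168714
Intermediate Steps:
f(s) = -3
w(S, H) = 0 (w(S, H) = 0 + 0 = 0)
t = 0
I = -12978 (I = 126*(-103) = -12978)
z(6*f(4))*(t + I) = 13*(0 - 12978) = 13*(-12978) = -168714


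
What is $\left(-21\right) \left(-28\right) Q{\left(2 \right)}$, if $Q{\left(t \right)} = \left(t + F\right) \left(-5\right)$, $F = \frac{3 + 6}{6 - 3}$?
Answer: $-14700$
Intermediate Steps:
$F = 3$ ($F = \frac{9}{3} = 9 \cdot \frac{1}{3} = 3$)
$Q{\left(t \right)} = -15 - 5 t$ ($Q{\left(t \right)} = \left(t + 3\right) \left(-5\right) = \left(3 + t\right) \left(-5\right) = -15 - 5 t$)
$\left(-21\right) \left(-28\right) Q{\left(2 \right)} = \left(-21\right) \left(-28\right) \left(-15 - 10\right) = 588 \left(-15 - 10\right) = 588 \left(-25\right) = -14700$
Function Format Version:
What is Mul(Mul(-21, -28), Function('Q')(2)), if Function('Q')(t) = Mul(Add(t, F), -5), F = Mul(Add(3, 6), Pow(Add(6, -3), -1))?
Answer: -14700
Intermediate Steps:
F = 3 (F = Mul(9, Pow(3, -1)) = Mul(9, Rational(1, 3)) = 3)
Function('Q')(t) = Add(-15, Mul(-5, t)) (Function('Q')(t) = Mul(Add(t, 3), -5) = Mul(Add(3, t), -5) = Add(-15, Mul(-5, t)))
Mul(Mul(-21, -28), Function('Q')(2)) = Mul(Mul(-21, -28), Add(-15, Mul(-5, 2))) = Mul(588, Add(-15, -10)) = Mul(588, -25) = -14700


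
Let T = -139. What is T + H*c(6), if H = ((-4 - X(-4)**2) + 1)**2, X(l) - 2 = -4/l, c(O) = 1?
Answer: 5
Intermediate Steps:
X(l) = 2 - 4/l
H = 144 (H = ((-4 - (2 - 4/(-4))**2) + 1)**2 = ((-4 - (2 - 4*(-1/4))**2) + 1)**2 = ((-4 - (2 + 1)**2) + 1)**2 = ((-4 - 1*3**2) + 1)**2 = ((-4 - 1*9) + 1)**2 = ((-4 - 9) + 1)**2 = (-13 + 1)**2 = (-12)**2 = 144)
T + H*c(6) = -139 + 144*1 = -139 + 144 = 5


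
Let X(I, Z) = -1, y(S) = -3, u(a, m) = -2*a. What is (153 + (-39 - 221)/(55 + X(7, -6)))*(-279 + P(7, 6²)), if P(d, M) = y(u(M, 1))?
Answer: -376094/9 ≈ -41788.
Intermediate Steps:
P(d, M) = -3
(153 + (-39 - 221)/(55 + X(7, -6)))*(-279 + P(7, 6²)) = (153 + (-39 - 221)/(55 - 1))*(-279 - 3) = (153 - 260/54)*(-282) = (153 - 260*1/54)*(-282) = (153 - 130/27)*(-282) = (4001/27)*(-282) = -376094/9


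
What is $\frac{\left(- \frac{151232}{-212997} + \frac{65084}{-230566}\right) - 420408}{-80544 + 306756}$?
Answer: $- \frac{5161539916507663}{2777310268977006} \approx -1.8585$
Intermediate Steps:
$\frac{\left(- \frac{151232}{-212997} + \frac{65084}{-230566}\right) - 420408}{-80544 + 306756} = \frac{\left(\left(-151232\right) \left(- \frac{1}{212997}\right) + 65084 \left(- \frac{1}{230566}\right)\right) - 420408}{226212} = \left(\left(\frac{151232}{212997} - \frac{32542}{115283}\right) - 420408\right) \frac{1}{226212} = \left(\frac{10503130282}{24554933151} - 420408\right) \frac{1}{226212} = \left(- \frac{10323079833015326}{24554933151}\right) \frac{1}{226212} = - \frac{5161539916507663}{2777310268977006}$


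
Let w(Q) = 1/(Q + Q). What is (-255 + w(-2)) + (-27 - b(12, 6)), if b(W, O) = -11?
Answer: -1085/4 ≈ -271.25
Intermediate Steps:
w(Q) = 1/(2*Q)
(-255 + w(-2)) + (-27 - b(12, 6)) = (-255 + (½)/(-2)) + (-27 - 1*(-11)) = (-255 + (½)*(-½)) + (-27 + 11) = (-255 - ¼) - 16 = -1021/4 - 16 = -1085/4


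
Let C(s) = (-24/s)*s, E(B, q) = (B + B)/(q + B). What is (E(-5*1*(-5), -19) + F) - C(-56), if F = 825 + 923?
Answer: 5341/3 ≈ 1780.3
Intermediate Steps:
E(B, q) = 2*B/(B + q) (E(B, q) = (2*B)/(B + q) = 2*B/(B + q))
F = 1748
C(s) = -24
(E(-5*1*(-5), -19) + F) - C(-56) = (2*(-5*1*(-5))/(-5*1*(-5) - 19) + 1748) - 1*(-24) = (2*(-5*(-5))/(-5*(-5) - 19) + 1748) + 24 = (2*25/(25 - 19) + 1748) + 24 = (2*25/6 + 1748) + 24 = (2*25*(⅙) + 1748) + 24 = (25/3 + 1748) + 24 = 5269/3 + 24 = 5341/3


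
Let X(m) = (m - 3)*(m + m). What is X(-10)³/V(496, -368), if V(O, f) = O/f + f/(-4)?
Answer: 80849600/417 ≈ 1.9388e+5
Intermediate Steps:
X(m) = 2*m*(-3 + m) (X(m) = (-3 + m)*(2*m) = 2*m*(-3 + m))
V(O, f) = -f/4 + O/f (V(O, f) = O/f + f*(-¼) = O/f - f/4 = -f/4 + O/f)
X(-10)³/V(496, -368) = (2*(-10)*(-3 - 10))³/(-¼*(-368) + 496/(-368)) = (2*(-10)*(-13))³/(92 + 496*(-1/368)) = 260³/(92 - 31/23) = 17576000/(2085/23) = 17576000*(23/2085) = 80849600/417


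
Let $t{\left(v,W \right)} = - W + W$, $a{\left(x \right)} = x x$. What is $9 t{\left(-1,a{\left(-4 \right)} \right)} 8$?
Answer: $0$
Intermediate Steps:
$a{\left(x \right)} = x^{2}$
$t{\left(v,W \right)} = 0$
$9 t{\left(-1,a{\left(-4 \right)} \right)} 8 = 9 \cdot 0 \cdot 8 = 0 \cdot 8 = 0$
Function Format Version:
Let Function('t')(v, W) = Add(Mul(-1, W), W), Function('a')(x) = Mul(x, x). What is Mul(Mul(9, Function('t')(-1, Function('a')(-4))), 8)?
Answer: 0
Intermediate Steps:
Function('a')(x) = Pow(x, 2)
Function('t')(v, W) = 0
Mul(Mul(9, Function('t')(-1, Function('a')(-4))), 8) = Mul(Mul(9, 0), 8) = Mul(0, 8) = 0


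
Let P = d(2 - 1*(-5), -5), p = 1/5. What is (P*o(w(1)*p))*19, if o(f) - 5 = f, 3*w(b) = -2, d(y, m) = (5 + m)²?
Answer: 0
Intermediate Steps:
w(b) = -⅔ (w(b) = (⅓)*(-2) = -⅔)
p = ⅕ ≈ 0.20000
P = 0 (P = (5 - 5)² = 0² = 0)
o(f) = 5 + f
(P*o(w(1)*p))*19 = (0*(5 - ⅔*⅕))*19 = (0*(5 - 2/15))*19 = (0*(73/15))*19 = 0*19 = 0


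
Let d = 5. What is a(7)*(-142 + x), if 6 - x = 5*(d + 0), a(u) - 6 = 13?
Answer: -3059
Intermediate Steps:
a(u) = 19 (a(u) = 6 + 13 = 19)
x = -19 (x = 6 - 5*(5 + 0) = 6 - 5*5 = 6 - 1*25 = 6 - 25 = -19)
a(7)*(-142 + x) = 19*(-142 - 19) = 19*(-161) = -3059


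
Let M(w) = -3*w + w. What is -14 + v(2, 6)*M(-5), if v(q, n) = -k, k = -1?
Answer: -4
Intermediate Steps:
v(q, n) = 1 (v(q, n) = -1*(-1) = 1)
M(w) = -2*w
-14 + v(2, 6)*M(-5) = -14 + 1*(-2*(-5)) = -14 + 1*10 = -14 + 10 = -4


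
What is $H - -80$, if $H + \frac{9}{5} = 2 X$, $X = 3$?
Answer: $\frac{421}{5} \approx 84.2$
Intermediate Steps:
$H = \frac{21}{5}$ ($H = - \frac{9}{5} + 2 \cdot 3 = - \frac{9}{5} + 6 = \frac{21}{5} \approx 4.2$)
$H - -80 = \frac{21}{5} - -80 = \frac{21}{5} + 80 = \frac{421}{5}$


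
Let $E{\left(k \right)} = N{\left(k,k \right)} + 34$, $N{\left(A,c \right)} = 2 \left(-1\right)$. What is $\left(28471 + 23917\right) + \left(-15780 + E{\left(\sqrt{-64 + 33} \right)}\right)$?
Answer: $36640$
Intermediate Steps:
$N{\left(A,c \right)} = -2$
$E{\left(k \right)} = 32$ ($E{\left(k \right)} = -2 + 34 = 32$)
$\left(28471 + 23917\right) + \left(-15780 + E{\left(\sqrt{-64 + 33} \right)}\right) = \left(28471 + 23917\right) + \left(-15780 + 32\right) = 52388 - 15748 = 36640$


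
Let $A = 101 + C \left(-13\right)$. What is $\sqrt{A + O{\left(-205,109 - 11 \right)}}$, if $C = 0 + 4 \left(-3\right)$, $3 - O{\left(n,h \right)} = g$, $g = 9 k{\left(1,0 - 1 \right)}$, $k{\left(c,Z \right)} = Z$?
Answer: $\sqrt{269} \approx 16.401$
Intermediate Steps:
$g = -9$ ($g = 9 \left(0 - 1\right) = 9 \left(-1\right) = -9$)
$O{\left(n,h \right)} = 12$ ($O{\left(n,h \right)} = 3 - -9 = 3 + 9 = 12$)
$C = -12$ ($C = 0 - 12 = -12$)
$A = 257$ ($A = 101 - -156 = 101 + 156 = 257$)
$\sqrt{A + O{\left(-205,109 - 11 \right)}} = \sqrt{257 + 12} = \sqrt{269}$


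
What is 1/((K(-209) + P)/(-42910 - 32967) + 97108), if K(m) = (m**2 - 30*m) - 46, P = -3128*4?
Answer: 75877/7368226323 ≈ 1.0298e-5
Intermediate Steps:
P = -12512
K(m) = -46 + m**2 - 30*m
1/((K(-209) + P)/(-42910 - 32967) + 97108) = 1/(((-46 + (-209)**2 - 30*(-209)) - 12512)/(-42910 - 32967) + 97108) = 1/(((-46 + 43681 + 6270) - 12512)/(-75877) + 97108) = 1/((49905 - 12512)*(-1/75877) + 97108) = 1/(37393*(-1/75877) + 97108) = 1/(-37393/75877 + 97108) = 1/(7368226323/75877) = 75877/7368226323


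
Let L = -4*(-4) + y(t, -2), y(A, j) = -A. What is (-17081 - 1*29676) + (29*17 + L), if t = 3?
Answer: -46251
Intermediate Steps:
L = 13 (L = -4*(-4) - 1*3 = 16 - 3 = 13)
(-17081 - 1*29676) + (29*17 + L) = (-17081 - 1*29676) + (29*17 + 13) = (-17081 - 29676) + (493 + 13) = -46757 + 506 = -46251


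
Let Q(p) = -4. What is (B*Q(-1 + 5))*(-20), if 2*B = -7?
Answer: -280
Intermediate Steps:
B = -7/2 (B = (½)*(-7) = -7/2 ≈ -3.5000)
(B*Q(-1 + 5))*(-20) = -7/2*(-4)*(-20) = 14*(-20) = -280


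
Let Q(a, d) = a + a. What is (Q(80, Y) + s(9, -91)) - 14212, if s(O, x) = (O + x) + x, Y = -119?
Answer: -14225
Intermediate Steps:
Q(a, d) = 2*a
s(O, x) = O + 2*x
(Q(80, Y) + s(9, -91)) - 14212 = (2*80 + (9 + 2*(-91))) - 14212 = (160 + (9 - 182)) - 14212 = (160 - 173) - 14212 = -13 - 14212 = -14225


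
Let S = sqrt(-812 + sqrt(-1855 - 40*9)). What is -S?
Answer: -sqrt(-812 + I*sqrt(2215)) ≈ -0.82546 - 28.508*I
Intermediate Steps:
S = sqrt(-812 + I*sqrt(2215)) (S = sqrt(-812 + sqrt(-1855 - 360)) = sqrt(-812 + sqrt(-2215)) = sqrt(-812 + I*sqrt(2215)) ≈ 0.82546 + 28.508*I)
-S = -sqrt(-812 + I*sqrt(2215))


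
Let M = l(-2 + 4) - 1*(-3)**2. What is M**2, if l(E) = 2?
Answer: 49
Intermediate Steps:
M = -7 (M = 2 - 1*(-3)**2 = 2 - 1*9 = 2 - 9 = -7)
M**2 = (-7)**2 = 49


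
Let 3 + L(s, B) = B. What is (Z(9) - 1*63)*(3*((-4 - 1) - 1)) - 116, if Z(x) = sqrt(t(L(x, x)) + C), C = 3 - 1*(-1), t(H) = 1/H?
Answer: 1018 - 15*sqrt(6) ≈ 981.26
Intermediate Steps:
L(s, B) = -3 + B
C = 4 (C = 3 + 1 = 4)
Z(x) = sqrt(4 + 1/(-3 + x)) (Z(x) = sqrt(1/(-3 + x) + 4) = sqrt(4 + 1/(-3 + x)))
(Z(9) - 1*63)*(3*((-4 - 1) - 1)) - 116 = (sqrt((-11 + 4*9)/(-3 + 9)) - 1*63)*(3*((-4 - 1) - 1)) - 116 = (sqrt((-11 + 36)/6) - 63)*(3*(-5 - 1)) - 116 = (sqrt((1/6)*25) - 63)*(3*(-6)) - 116 = (sqrt(25/6) - 63)*(-18) - 116 = (5*sqrt(6)/6 - 63)*(-18) - 116 = (-63 + 5*sqrt(6)/6)*(-18) - 116 = (1134 - 15*sqrt(6)) - 116 = 1018 - 15*sqrt(6)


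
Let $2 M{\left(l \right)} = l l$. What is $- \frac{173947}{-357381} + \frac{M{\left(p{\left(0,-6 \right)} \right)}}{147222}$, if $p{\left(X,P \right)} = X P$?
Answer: $\frac{173947}{357381} \approx 0.48673$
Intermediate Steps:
$p{\left(X,P \right)} = P X$
$M{\left(l \right)} = \frac{l^{2}}{2}$ ($M{\left(l \right)} = \frac{l l}{2} = \frac{l^{2}}{2}$)
$- \frac{173947}{-357381} + \frac{M{\left(p{\left(0,-6 \right)} \right)}}{147222} = - \frac{173947}{-357381} + \frac{\frac{1}{2} \left(\left(-6\right) 0\right)^{2}}{147222} = \left(-173947\right) \left(- \frac{1}{357381}\right) + \frac{0^{2}}{2} \cdot \frac{1}{147222} = \frac{173947}{357381} + \frac{1}{2} \cdot 0 \cdot \frac{1}{147222} = \frac{173947}{357381} + 0 \cdot \frac{1}{147222} = \frac{173947}{357381} + 0 = \frac{173947}{357381}$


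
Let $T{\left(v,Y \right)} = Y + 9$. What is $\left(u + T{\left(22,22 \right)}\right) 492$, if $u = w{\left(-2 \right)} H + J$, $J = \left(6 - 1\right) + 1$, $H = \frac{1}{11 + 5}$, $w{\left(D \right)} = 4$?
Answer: $18327$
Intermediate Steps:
$T{\left(v,Y \right)} = 9 + Y$
$H = \frac{1}{16} \approx 0.0625$
$J = 6$ ($J = 5 + 1 = 6$)
$u = \frac{25}{4}$ ($u = 4 \cdot \frac{1}{16} + 6 = \frac{1}{4} + 6 = \frac{25}{4} \approx 6.25$)
$\left(u + T{\left(22,22 \right)}\right) 492 = \left(\frac{25}{4} + \left(9 + 22\right)\right) 492 = \left(\frac{25}{4} + 31\right) 492 = \frac{149}{4} \cdot 492 = 18327$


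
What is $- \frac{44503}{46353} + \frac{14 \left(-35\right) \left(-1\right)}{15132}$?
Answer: $- \frac{36150357}{38967422} \approx -0.92771$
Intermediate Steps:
$- \frac{44503}{46353} + \frac{14 \left(-35\right) \left(-1\right)}{15132} = \left(-44503\right) \frac{1}{46353} + \left(-490\right) \left(-1\right) \frac{1}{15132} = - \frac{44503}{46353} + 490 \cdot \frac{1}{15132} = - \frac{44503}{46353} + \frac{245}{7566} = - \frac{36150357}{38967422}$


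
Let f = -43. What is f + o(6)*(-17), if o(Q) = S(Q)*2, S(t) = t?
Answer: -247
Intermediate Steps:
o(Q) = 2*Q (o(Q) = Q*2 = 2*Q)
f + o(6)*(-17) = -43 + (2*6)*(-17) = -43 + 12*(-17) = -43 - 204 = -247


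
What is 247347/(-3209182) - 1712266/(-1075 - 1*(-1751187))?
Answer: -1481964544819/1404106982096 ≈ -1.0555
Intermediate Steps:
247347/(-3209182) - 1712266/(-1075 - 1*(-1751187)) = 247347*(-1/3209182) - 1712266/(-1075 + 1751187) = -247347/3209182 - 1712266/1750112 = -247347/3209182 - 1712266*1/1750112 = -247347/3209182 - 856133/875056 = -1481964544819/1404106982096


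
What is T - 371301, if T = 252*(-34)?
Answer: -379869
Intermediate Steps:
T = -8568
T - 371301 = -8568 - 371301 = -379869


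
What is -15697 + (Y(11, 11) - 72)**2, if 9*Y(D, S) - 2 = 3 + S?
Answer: -872033/81 ≈ -10766.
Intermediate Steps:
Y(D, S) = 5/9 + S/9 (Y(D, S) = 2/9 + (3 + S)/9 = 2/9 + (1/3 + S/9) = 5/9 + S/9)
-15697 + (Y(11, 11) - 72)**2 = -15697 + ((5/9 + (1/9)*11) - 72)**2 = -15697 + ((5/9 + 11/9) - 72)**2 = -15697 + (16/9 - 72)**2 = -15697 + (-632/9)**2 = -15697 + 399424/81 = -872033/81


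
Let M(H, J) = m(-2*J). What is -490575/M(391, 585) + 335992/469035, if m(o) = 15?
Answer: -15339453683/469035 ≈ -32704.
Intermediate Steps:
M(H, J) = 15
-490575/M(391, 585) + 335992/469035 = -490575/15 + 335992/469035 = -490575*1/15 + 335992*(1/469035) = -32705 + 335992/469035 = -15339453683/469035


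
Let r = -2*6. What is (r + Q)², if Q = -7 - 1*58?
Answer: 5929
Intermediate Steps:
Q = -65 (Q = -7 - 58 = -65)
r = -12
(r + Q)² = (-12 - 65)² = (-77)² = 5929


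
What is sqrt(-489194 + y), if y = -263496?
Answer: I*sqrt(752690) ≈ 867.58*I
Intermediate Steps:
sqrt(-489194 + y) = sqrt(-489194 - 263496) = sqrt(-752690) = I*sqrt(752690)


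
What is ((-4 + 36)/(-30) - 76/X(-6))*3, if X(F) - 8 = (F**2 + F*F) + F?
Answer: -1162/185 ≈ -6.2811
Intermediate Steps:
X(F) = 8 + F + 2*F**2 (X(F) = 8 + ((F**2 + F*F) + F) = 8 + ((F**2 + F**2) + F) = 8 + (2*F**2 + F) = 8 + (F + 2*F**2) = 8 + F + 2*F**2)
((-4 + 36)/(-30) - 76/X(-6))*3 = ((-4 + 36)/(-30) - 76/(8 - 6 + 2*(-6)**2))*3 = (32*(-1/30) - 76/(8 - 6 + 2*36))*3 = (-16/15 - 76/(8 - 6 + 72))*3 = (-16/15 - 76/74)*3 = (-16/15 - 76*1/74)*3 = (-16/15 - 38/37)*3 = -1162/555*3 = -1162/185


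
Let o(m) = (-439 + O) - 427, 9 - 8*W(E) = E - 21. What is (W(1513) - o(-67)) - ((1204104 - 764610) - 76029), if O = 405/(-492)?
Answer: -118993005/328 ≈ -3.6278e+5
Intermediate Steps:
W(E) = 15/4 - E/8 (W(E) = 9/8 - (E - 21)/8 = 9/8 - (-21 + E)/8 = 9/8 + (21/8 - E/8) = 15/4 - E/8)
O = -135/164 (O = 405*(-1/492) = -135/164 ≈ -0.82317)
o(m) = -142159/164 (o(m) = (-439 - 135/164) - 427 = -72131/164 - 427 = -142159/164)
(W(1513) - o(-67)) - ((1204104 - 764610) - 76029) = ((15/4 - ⅛*1513) - 1*(-142159/164)) - ((1204104 - 764610) - 76029) = ((15/4 - 1513/8) + 142159/164) - (439494 - 76029) = (-1483/8 + 142159/164) - 1*363465 = 223515/328 - 363465 = -118993005/328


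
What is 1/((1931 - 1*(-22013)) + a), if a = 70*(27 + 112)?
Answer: 1/33674 ≈ 2.9697e-5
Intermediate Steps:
a = 9730 (a = 70*139 = 9730)
1/((1931 - 1*(-22013)) + a) = 1/((1931 - 1*(-22013)) + 9730) = 1/((1931 + 22013) + 9730) = 1/(23944 + 9730) = 1/33674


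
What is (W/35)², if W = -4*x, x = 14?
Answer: 64/25 ≈ 2.5600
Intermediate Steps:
W = -56 (W = -4*14 = -56)
(W/35)² = (-56/35)² = (-56*1/35)² = (-8/5)² = 64/25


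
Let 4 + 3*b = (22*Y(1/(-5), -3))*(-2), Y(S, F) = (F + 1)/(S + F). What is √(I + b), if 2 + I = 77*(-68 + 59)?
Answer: I*√2822/2 ≈ 26.561*I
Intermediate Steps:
Y(S, F) = (1 + F)/(F + S)
I = -695 (I = -2 + 77*(-68 + 59) = -2 + 77*(-9) = -2 - 693 = -695)
b = -21/2 (b = -4/3 + ((22*((1 - 3)/(-3 + 1/(-5))))*(-2))/3 = -4/3 + ((22*(-2/(-3 - ⅕)))*(-2))/3 = -4/3 + ((22*(-2/(-16/5)))*(-2))/3 = -4/3 + ((22*(-5/16*(-2)))*(-2))/3 = -4/3 + ((22*(5/8))*(-2))/3 = -4/3 + ((55/4)*(-2))/3 = -4/3 + (⅓)*(-55/2) = -4/3 - 55/6 = -21/2 ≈ -10.500)
√(I + b) = √(-695 - 21/2) = √(-1411/2) = I*√2822/2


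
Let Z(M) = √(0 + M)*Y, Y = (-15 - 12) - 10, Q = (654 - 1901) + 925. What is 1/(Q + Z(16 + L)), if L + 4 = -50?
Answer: I/(-322*I + 37*√38) ≈ -0.002068 + 0.0014648*I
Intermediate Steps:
L = -54 (L = -4 - 50 = -54)
Q = -322 (Q = -1247 + 925 = -322)
Y = -37 (Y = -27 - 10 = -37)
Z(M) = -37*√M (Z(M) = √(0 + M)*(-37) = √M*(-37) = -37*√M)
1/(Q + Z(16 + L)) = 1/(-322 - 37*√(16 - 54)) = 1/(-322 - 37*I*√38)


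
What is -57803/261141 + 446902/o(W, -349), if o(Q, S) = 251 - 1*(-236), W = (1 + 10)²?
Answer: 116676285121/127175667 ≈ 917.44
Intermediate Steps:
W = 121 (W = 11² = 121)
o(Q, S) = 487 (o(Q, S) = 251 + 236 = 487)
-57803/261141 + 446902/o(W, -349) = -57803/261141 + 446902/487 = 116676285121/127175667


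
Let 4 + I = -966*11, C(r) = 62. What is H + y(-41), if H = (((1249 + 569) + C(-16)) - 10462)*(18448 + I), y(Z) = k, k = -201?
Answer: -67094277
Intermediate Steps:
I = -10630 (I = -4 - 966*11 = -4 - 10626 = -10630)
y(Z) = -201
H = -67094076 (H = (((1249 + 569) + 62) - 10462)*(18448 - 10630) = ((1818 + 62) - 10462)*7818 = (1880 - 10462)*7818 = -8582*7818 = -67094076)
H + y(-41) = -67094076 - 201 = -67094277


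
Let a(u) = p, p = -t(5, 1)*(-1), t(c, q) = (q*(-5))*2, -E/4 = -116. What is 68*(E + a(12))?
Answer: 30872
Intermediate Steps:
E = 464 (E = -4*(-116) = 464)
t(c, q) = -10*q (t(c, q) = -5*q*2 = -10*q)
p = -10 (p = -(-10)*(-1) = -1*(-10)*(-1) = 10*(-1) = -10)
a(u) = -10
68*(E + a(12)) = 68*(464 - 10) = 68*454 = 30872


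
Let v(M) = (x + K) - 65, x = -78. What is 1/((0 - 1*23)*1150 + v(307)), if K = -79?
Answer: -1/26672 ≈ -3.7492e-5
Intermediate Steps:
v(M) = -222 (v(M) = (-78 - 79) - 65 = -157 - 65 = -222)
1/((0 - 1*23)*1150 + v(307)) = 1/((0 - 1*23)*1150 - 222) = 1/((0 - 23)*1150 - 222) = 1/(-23*1150 - 222) = 1/(-26450 - 222) = 1/(-26672) = -1/26672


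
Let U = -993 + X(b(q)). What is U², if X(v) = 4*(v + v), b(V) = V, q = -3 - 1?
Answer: 1050625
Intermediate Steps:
q = -4
X(v) = 8*v (X(v) = 4*(2*v) = 8*v)
U = -1025 (U = -993 + 8*(-4) = -993 - 32 = -1025)
U² = (-1025)² = 1050625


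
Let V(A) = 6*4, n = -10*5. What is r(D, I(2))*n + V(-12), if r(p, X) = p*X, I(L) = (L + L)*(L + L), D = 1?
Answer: -776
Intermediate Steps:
n = -50
V(A) = 24
I(L) = 4*L**2 (I(L) = (2*L)*(2*L) = 4*L**2)
r(p, X) = X*p
r(D, I(2))*n + V(-12) = ((4*2**2)*1)*(-50) + 24 = ((4*4)*1)*(-50) + 24 = (16*1)*(-50) + 24 = 16*(-50) + 24 = -800 + 24 = -776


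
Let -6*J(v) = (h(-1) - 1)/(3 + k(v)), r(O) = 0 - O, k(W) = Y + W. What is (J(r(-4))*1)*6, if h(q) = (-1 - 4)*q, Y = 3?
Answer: -⅖ ≈ -0.40000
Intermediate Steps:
h(q) = -5*q
k(W) = 3 + W
r(O) = -O
J(v) = -2/(3*(6 + v)) (J(v) = -(-5*(-1) - 1)/(6*(3 + (3 + v))) = -(5 - 1)/(6*(6 + v)) = -2/(3*(6 + v)))
(J(r(-4))*1)*6 = (-2/(18 + 3*(-1*(-4)))*1)*6 = (-2/(18 + 3*4)*1)*6 = (-2/(18 + 12)*1)*6 = (-2/30*1)*6 = (-2*1/30*1)*6 = -1/15*1*6 = -1/15*6 = -⅖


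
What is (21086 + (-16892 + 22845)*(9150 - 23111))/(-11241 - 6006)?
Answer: 27696249/5749 ≈ 4817.6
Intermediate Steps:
(21086 + (-16892 + 22845)*(9150 - 23111))/(-11241 - 6006) = (21086 + 5953*(-13961))/(-17247) = (21086 - 83109833)*(-1/17247) = -83088747*(-1/17247) = 27696249/5749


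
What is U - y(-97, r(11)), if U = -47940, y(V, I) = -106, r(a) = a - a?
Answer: -47834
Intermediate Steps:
r(a) = 0
U - y(-97, r(11)) = -47940 - 1*(-106) = -47940 + 106 = -47834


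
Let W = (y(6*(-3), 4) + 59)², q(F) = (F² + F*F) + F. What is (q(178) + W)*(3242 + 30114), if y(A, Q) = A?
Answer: 2175711812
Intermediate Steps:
q(F) = F + 2*F² (q(F) = (F² + F²) + F = 2*F² + F = F + 2*F²)
W = 1681 (W = (6*(-3) + 59)² = (-18 + 59)² = 41² = 1681)
(q(178) + W)*(3242 + 30114) = (178*(1 + 2*178) + 1681)*(3242 + 30114) = (178*(1 + 356) + 1681)*33356 = (178*357 + 1681)*33356 = (63546 + 1681)*33356 = 65227*33356 = 2175711812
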